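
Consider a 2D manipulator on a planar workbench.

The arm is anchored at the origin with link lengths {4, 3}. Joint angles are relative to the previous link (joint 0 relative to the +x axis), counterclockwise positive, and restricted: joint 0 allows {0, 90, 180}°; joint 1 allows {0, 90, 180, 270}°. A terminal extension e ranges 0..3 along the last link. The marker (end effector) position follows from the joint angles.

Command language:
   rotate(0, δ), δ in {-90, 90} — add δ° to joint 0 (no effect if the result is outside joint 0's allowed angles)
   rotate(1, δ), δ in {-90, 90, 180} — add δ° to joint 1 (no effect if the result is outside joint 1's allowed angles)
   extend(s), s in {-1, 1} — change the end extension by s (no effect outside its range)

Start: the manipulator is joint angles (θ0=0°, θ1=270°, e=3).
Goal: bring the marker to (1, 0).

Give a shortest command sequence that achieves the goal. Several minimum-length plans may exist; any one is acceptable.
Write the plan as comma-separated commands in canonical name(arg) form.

rotate(0, 90), rotate(0, 90), extend(-1), rotate(1, -90)

begin: joint angles (θ0=0°, θ1=270°, e=3)
t=1 rotate(0, 90) ⇒ joint angles (θ0=90°, θ1=270°, e=3)
t=2 rotate(0, 90) ⇒ joint angles (θ0=180°, θ1=270°, e=3)
t=3 extend(-1) ⇒ joint angles (θ0=180°, θ1=270°, e=2)
t=4 rotate(1, -90) ⇒ joint angles (θ0=180°, θ1=180°, e=2)
no 3-step plan works, so 4 is optimal.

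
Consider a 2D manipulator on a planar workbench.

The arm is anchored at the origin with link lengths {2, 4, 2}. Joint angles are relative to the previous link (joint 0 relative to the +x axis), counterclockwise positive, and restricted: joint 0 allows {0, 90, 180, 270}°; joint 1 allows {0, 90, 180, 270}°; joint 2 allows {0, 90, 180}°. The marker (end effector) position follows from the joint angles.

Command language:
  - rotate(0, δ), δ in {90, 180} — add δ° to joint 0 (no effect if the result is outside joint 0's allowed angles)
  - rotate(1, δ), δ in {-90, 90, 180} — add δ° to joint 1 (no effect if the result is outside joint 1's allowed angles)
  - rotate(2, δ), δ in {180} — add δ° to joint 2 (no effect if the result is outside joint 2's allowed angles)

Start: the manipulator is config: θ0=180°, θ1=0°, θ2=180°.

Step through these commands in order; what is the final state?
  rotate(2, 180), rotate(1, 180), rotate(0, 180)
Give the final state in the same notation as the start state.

config: θ0=0°, θ1=180°, θ2=0°

start: config: θ0=180°, θ1=0°, θ2=180°
1. rotate(2, 180) → config: θ0=180°, θ1=0°, θ2=0°
2. rotate(1, 180) → config: θ0=180°, θ1=180°, θ2=0°
3. rotate(0, 180) → config: θ0=0°, θ1=180°, θ2=0°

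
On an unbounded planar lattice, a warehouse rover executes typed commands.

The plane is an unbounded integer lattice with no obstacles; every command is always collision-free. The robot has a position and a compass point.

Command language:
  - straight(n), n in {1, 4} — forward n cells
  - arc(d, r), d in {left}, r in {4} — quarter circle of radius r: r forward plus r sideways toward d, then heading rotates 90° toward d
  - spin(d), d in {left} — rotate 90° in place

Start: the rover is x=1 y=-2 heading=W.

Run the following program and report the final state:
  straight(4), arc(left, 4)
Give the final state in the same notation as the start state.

x=-7 y=-6 heading=S

begin: x=1 y=-2 heading=W
t=1 straight(4) ⇒ x=-3 y=-2 heading=W
t=2 arc(left, 4) ⇒ x=-7 y=-6 heading=S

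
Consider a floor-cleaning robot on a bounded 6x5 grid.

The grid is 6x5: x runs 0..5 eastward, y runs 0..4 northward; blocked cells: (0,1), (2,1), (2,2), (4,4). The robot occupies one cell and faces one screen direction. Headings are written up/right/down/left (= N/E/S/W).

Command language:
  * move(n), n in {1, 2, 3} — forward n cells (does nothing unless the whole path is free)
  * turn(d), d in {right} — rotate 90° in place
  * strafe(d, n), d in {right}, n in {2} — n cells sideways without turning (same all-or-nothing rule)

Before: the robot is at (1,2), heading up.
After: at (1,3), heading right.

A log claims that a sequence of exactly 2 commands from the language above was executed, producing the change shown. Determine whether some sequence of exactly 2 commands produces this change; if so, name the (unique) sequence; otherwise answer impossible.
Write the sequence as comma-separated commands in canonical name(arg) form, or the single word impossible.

move(1), turn(right)

key: running turn(right) before move(1) would end elsewhere — order is forced
from: at (1,2), heading up
1. move(1) → at (1,3), heading up
2. turn(right) → at (1,3), heading right
no rival 2-sequence matches.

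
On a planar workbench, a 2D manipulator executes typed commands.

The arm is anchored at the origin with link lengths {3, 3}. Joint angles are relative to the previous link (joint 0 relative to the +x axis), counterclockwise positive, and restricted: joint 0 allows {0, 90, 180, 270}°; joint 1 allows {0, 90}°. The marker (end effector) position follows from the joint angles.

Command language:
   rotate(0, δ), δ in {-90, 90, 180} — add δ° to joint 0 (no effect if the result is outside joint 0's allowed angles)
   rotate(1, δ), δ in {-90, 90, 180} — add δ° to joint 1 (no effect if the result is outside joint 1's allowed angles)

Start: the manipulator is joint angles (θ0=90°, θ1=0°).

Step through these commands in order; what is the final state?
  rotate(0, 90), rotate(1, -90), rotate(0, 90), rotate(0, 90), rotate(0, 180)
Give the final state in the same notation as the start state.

joint angles (θ0=180°, θ1=0°)

t0: joint angles (θ0=90°, θ1=0°)
step 1 (rotate(0, 90)): joint angles (θ0=180°, θ1=0°)
step 2 (rotate(1, -90)): joint angles (θ0=180°, θ1=0°)
step 3 (rotate(0, 90)): joint angles (θ0=270°, θ1=0°)
step 4 (rotate(0, 90)): joint angles (θ0=0°, θ1=0°)
step 5 (rotate(0, 180)): joint angles (θ0=180°, θ1=0°)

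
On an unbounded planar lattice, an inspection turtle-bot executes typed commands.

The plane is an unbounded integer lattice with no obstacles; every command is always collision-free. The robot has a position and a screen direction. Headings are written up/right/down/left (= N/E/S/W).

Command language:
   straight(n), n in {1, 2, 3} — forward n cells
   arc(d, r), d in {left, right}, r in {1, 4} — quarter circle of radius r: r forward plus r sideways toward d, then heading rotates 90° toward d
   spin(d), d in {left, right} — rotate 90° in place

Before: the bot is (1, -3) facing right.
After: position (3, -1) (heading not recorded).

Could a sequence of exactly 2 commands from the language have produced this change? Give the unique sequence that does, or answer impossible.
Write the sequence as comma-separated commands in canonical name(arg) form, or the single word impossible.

arc(left, 1), arc(right, 1)

key: order matters: swapping arc(left, 1) and arc(right, 1) lands elsewhere
t0: (1, -3) facing right
t=1 arc(left, 1) ⇒ (2, -2) facing up
t=2 arc(right, 1) ⇒ (3, -1) facing right
no rival 2-sequence matches.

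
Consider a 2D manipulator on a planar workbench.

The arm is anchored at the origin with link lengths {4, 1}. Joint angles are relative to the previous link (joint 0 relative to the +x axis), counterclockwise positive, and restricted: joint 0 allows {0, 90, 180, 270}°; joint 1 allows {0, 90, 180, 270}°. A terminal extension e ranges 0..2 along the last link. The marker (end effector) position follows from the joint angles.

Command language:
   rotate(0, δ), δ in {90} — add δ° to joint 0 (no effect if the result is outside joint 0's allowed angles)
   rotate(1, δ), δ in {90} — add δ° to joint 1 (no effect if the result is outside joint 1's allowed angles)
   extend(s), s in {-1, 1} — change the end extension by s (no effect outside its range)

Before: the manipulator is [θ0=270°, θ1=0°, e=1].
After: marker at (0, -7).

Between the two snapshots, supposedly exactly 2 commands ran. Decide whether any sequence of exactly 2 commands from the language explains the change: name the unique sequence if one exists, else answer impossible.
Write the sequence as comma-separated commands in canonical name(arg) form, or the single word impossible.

extend(1), extend(1)

begin: [θ0=270°, θ1=0°, e=1]
step 1 (extend(1)): [θ0=270°, θ1=0°, e=2]
step 2 (extend(1)): [θ0=270°, θ1=0°, e=2]
all 16 alternatives checked — unique.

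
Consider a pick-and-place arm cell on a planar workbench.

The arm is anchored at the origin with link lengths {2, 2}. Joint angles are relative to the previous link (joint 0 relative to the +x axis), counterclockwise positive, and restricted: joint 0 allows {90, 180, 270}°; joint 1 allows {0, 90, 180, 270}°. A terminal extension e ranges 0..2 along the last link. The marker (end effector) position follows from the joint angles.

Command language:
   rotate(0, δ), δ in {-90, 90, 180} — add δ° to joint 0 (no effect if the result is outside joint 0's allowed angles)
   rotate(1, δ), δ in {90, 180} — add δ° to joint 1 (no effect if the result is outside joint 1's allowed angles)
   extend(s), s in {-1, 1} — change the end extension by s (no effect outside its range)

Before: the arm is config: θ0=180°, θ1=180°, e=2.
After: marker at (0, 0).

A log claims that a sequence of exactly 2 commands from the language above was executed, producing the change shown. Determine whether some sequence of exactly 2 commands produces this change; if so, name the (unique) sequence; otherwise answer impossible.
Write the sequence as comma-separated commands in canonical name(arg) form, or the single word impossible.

initial: config: θ0=180°, θ1=180°, e=2
[1] after extend(-1): config: θ0=180°, θ1=180°, e=1
[2] after extend(-1): config: θ0=180°, θ1=180°, e=0
uniquely the one of 49 2-step routes that fits.

extend(-1), extend(-1)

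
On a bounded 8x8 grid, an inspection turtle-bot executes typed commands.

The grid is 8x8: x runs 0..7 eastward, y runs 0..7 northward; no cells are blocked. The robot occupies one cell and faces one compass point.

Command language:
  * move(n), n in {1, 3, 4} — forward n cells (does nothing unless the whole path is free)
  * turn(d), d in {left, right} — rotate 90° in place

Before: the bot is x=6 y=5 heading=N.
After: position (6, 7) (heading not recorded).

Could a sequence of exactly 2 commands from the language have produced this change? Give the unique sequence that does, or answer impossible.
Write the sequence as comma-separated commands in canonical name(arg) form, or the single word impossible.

move(1), move(1)

from: x=6 y=5 heading=N
[1] after move(1): x=6 y=6 heading=N
[2] after move(1): x=6 y=7 heading=N
uniquely the one of 25 2-step routes that fits.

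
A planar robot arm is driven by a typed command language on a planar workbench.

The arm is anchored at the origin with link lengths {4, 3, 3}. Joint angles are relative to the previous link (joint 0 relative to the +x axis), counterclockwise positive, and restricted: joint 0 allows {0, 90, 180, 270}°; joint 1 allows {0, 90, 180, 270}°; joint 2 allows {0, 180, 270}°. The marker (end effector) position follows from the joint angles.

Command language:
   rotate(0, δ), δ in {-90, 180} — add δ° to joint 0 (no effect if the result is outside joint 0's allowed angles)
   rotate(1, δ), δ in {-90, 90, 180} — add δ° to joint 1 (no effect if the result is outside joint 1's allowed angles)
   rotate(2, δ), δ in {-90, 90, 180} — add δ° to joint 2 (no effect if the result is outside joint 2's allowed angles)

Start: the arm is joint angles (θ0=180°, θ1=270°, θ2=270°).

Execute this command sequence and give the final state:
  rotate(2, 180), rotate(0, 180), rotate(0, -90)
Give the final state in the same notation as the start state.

t0: joint angles (θ0=180°, θ1=270°, θ2=270°)
t=1 rotate(2, 180) ⇒ joint angles (θ0=180°, θ1=270°, θ2=270°)
t=2 rotate(0, 180) ⇒ joint angles (θ0=0°, θ1=270°, θ2=270°)
t=3 rotate(0, -90) ⇒ joint angles (θ0=270°, θ1=270°, θ2=270°)

joint angles (θ0=270°, θ1=270°, θ2=270°)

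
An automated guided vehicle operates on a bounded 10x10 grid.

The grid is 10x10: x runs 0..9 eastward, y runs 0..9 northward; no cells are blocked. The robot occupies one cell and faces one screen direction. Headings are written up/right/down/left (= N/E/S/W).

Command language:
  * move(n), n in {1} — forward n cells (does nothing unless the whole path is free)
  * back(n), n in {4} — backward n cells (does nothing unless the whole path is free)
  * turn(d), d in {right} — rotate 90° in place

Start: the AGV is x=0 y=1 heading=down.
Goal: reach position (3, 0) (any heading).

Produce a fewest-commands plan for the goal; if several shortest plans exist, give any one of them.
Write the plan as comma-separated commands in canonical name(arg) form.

move(1), turn(right), back(4), move(1)

start: x=0 y=1 heading=down
[1] after move(1): x=0 y=0 heading=down
[2] after turn(right): x=0 y=0 heading=left
[3] after back(4): x=4 y=0 heading=left
[4] after move(1): x=3 y=0 heading=left
minimal: 4 command(s), checked below 4.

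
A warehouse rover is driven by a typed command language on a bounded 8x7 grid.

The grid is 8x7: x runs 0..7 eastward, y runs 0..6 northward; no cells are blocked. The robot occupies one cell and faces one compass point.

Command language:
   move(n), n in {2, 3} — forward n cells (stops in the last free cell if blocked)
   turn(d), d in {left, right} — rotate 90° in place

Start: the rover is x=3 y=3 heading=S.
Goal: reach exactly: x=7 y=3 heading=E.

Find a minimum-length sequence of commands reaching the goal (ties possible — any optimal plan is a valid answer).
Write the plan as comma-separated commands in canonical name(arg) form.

t0: x=3 y=3 heading=S
[1] after turn(left): x=3 y=3 heading=E
[2] after move(2): x=5 y=3 heading=E
[3] after move(2): x=7 y=3 heading=E
shorter routes all fall short; 3 is best.

turn(left), move(2), move(2)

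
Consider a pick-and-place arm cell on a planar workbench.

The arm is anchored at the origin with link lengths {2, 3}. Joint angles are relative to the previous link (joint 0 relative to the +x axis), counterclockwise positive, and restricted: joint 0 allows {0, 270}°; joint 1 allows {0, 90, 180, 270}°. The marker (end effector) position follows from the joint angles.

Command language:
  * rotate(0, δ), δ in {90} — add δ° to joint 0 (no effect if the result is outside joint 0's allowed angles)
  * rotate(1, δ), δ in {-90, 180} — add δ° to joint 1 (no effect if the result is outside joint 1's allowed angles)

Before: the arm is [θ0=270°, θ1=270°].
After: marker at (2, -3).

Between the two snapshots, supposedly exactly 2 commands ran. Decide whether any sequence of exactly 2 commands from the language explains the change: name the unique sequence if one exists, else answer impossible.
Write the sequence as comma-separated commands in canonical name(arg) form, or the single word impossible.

rotate(0, 90), rotate(0, 90)

begin: [θ0=270°, θ1=270°]
step 1 (rotate(0, 90)): [θ0=0°, θ1=270°]
step 2 (rotate(0, 90)): [θ0=0°, θ1=270°]
no other 2-command option fits: unique.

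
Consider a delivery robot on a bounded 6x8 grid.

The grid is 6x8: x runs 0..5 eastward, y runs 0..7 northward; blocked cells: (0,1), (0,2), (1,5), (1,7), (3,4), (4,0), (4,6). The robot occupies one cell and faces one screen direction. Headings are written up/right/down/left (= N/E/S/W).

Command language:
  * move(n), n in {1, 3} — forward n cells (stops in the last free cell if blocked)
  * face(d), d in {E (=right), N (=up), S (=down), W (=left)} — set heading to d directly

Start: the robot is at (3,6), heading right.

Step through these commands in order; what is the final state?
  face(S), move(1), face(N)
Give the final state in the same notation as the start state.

at (3,5), heading up

initial: at (3,6), heading right
step 1 (face(S)): at (3,6), heading down
step 2 (move(1)): at (3,5), heading down
step 3 (face(N)): at (3,5), heading up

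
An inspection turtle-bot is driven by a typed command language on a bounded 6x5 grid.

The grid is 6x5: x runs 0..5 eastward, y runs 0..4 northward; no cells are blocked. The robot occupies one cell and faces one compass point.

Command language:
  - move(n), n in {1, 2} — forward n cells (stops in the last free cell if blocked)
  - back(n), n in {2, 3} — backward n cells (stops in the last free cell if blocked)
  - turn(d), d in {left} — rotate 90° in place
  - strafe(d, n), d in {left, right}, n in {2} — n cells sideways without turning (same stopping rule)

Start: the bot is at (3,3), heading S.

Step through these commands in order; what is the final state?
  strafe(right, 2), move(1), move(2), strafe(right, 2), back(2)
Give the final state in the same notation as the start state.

at (0,2), heading S

t0: at (3,3), heading S
step 1 (strafe(right, 2)): at (1,3), heading S
step 2 (move(1)): at (1,2), heading S
step 3 (move(2)): at (1,0), heading S
step 4 (strafe(right, 2)): at (0,0), heading S
step 5 (back(2)): at (0,2), heading S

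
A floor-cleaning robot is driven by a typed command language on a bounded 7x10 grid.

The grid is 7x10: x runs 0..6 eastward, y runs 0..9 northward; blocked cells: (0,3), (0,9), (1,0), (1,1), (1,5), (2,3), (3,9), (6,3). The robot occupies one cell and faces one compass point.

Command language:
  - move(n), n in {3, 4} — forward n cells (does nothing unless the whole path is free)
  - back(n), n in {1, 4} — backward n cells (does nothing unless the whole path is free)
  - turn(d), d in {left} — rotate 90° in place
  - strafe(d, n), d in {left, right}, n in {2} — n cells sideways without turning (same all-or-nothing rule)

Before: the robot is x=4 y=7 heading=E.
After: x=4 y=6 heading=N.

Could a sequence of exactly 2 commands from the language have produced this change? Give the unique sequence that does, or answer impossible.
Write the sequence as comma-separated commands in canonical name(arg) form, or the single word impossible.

turn(left), back(1)

key: order matters: swapping turn(left) and back(1) lands elsewhere
t0: x=4 y=7 heading=E
1. turn(left) → x=4 y=7 heading=N
2. back(1) → x=4 y=6 heading=N
uniquely the one of 49 2-step routes that fits.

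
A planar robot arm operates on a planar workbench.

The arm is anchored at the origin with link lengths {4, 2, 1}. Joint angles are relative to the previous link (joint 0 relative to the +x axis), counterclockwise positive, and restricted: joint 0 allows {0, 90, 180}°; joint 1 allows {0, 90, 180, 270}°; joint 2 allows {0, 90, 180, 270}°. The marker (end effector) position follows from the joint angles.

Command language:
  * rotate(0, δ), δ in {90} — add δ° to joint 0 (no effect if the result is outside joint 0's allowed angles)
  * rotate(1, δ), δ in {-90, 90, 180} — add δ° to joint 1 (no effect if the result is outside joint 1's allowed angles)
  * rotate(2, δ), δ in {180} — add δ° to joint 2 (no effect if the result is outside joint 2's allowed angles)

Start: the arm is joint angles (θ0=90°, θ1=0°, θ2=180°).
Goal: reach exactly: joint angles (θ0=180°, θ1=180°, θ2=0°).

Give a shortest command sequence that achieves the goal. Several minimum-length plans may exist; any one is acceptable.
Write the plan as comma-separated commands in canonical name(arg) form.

from: joint angles (θ0=90°, θ1=0°, θ2=180°)
t=1 rotate(0, 90) ⇒ joint angles (θ0=180°, θ1=0°, θ2=180°)
t=2 rotate(2, 180) ⇒ joint angles (θ0=180°, θ1=0°, θ2=0°)
t=3 rotate(1, 180) ⇒ joint angles (θ0=180°, θ1=180°, θ2=0°)
nothing shorter than 3 reaches the goal.

rotate(0, 90), rotate(2, 180), rotate(1, 180)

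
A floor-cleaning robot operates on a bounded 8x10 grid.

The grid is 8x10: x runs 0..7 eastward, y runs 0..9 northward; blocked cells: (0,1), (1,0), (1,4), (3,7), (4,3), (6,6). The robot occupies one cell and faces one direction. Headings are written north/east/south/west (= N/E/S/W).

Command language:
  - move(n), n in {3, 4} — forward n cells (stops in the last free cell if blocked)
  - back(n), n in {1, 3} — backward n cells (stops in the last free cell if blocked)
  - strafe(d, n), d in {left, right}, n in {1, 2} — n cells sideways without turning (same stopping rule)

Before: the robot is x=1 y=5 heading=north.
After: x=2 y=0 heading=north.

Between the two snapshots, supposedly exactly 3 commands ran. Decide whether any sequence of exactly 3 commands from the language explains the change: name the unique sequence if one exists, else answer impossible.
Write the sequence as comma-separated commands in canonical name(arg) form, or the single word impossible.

key: running back(3) before strafe(right, 1) would end elsewhere — order is forced
initial: x=1 y=5 heading=north
t=1 strafe(right, 1) ⇒ x=2 y=5 heading=north
t=2 back(3) ⇒ x=2 y=2 heading=north
t=3 back(3) ⇒ x=2 y=0 heading=north
all 512 alternatives checked — unique.

strafe(right, 1), back(3), back(3)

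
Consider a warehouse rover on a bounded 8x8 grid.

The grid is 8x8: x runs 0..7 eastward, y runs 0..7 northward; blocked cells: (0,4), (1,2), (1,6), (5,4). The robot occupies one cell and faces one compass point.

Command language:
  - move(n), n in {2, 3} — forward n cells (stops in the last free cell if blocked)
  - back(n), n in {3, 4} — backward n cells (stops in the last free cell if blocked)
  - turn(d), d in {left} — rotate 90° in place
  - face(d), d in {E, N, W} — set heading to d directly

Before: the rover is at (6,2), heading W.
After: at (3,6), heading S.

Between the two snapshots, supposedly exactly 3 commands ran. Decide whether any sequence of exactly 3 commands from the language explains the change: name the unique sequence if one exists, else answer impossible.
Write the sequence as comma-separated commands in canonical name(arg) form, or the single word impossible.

move(3), turn(left), back(4)

key: order matters: swapping move(3) and back(4) lands elsewhere
t0: at (6,2), heading W
[1] after move(3): at (3,2), heading W
[2] after turn(left): at (3,2), heading S
[3] after back(4): at (3,6), heading S
no other 3-command option fits: unique.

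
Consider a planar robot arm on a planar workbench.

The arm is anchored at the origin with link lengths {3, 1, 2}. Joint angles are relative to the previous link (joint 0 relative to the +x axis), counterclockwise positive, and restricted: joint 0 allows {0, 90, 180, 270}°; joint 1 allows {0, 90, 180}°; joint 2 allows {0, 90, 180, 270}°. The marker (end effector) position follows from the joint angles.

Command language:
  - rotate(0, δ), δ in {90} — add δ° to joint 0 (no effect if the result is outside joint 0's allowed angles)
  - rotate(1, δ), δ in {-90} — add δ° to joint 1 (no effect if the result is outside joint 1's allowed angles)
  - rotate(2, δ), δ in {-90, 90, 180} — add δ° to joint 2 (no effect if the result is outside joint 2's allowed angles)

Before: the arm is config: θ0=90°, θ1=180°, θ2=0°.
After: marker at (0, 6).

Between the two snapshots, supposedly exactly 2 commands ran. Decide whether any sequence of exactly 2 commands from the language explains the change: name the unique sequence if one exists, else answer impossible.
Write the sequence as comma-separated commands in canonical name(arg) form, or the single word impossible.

rotate(1, -90), rotate(1, -90)

start: config: θ0=90°, θ1=180°, θ2=0°
t=1 rotate(1, -90) ⇒ config: θ0=90°, θ1=90°, θ2=0°
t=2 rotate(1, -90) ⇒ config: θ0=90°, θ1=0°, θ2=0°
uniquely the one of 25 2-step routes that fits.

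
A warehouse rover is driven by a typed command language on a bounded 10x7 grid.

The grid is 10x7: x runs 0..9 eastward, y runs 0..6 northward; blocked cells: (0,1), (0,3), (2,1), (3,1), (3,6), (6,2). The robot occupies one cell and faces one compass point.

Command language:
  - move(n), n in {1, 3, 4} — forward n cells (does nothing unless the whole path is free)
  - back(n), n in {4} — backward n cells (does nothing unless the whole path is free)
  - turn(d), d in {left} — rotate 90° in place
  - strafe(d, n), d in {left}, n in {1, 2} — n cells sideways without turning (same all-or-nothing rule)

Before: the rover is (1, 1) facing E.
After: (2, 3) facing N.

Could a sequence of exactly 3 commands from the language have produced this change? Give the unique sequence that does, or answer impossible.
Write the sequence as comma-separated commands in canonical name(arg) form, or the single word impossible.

key: cell and facing (now N) both changed — the 3 commands mix motion and turning
start: (1, 1) facing E
1. strafe(left, 2) → (1, 3) facing E
2. move(1) → (2, 3) facing E
3. turn(left) → (2, 3) facing N
uniquely the one of 343 3-step routes that fits.

strafe(left, 2), move(1), turn(left)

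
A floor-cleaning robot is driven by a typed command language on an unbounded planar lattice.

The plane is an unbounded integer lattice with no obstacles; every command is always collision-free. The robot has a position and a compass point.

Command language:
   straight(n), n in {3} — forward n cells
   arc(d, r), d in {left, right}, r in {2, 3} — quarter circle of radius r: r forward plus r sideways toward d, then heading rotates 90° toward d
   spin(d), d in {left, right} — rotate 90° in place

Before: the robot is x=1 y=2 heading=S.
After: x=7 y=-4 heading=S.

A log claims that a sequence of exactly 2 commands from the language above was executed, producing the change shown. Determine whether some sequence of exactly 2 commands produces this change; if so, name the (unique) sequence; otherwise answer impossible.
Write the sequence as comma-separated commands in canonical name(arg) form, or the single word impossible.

key: still facing S at the end — net rotation zero over 2 steps
start: x=1 y=2 heading=S
t=1 arc(left, 3) ⇒ x=4 y=-1 heading=E
t=2 arc(right, 3) ⇒ x=7 y=-4 heading=S
no rival 2-sequence matches.

arc(left, 3), arc(right, 3)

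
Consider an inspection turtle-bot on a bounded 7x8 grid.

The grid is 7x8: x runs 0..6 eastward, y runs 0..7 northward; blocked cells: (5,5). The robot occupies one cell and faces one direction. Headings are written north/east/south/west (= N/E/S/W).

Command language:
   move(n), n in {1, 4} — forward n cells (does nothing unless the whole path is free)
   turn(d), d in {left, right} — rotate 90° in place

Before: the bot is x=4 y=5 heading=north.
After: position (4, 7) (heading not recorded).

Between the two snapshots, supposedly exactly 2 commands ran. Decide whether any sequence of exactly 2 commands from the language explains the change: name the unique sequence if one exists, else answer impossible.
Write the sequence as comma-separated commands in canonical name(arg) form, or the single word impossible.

initial: x=4 y=5 heading=north
step 1 (move(1)): x=4 y=6 heading=north
step 2 (move(1)): x=4 y=7 heading=north
no other 2-command option fits: unique.

move(1), move(1)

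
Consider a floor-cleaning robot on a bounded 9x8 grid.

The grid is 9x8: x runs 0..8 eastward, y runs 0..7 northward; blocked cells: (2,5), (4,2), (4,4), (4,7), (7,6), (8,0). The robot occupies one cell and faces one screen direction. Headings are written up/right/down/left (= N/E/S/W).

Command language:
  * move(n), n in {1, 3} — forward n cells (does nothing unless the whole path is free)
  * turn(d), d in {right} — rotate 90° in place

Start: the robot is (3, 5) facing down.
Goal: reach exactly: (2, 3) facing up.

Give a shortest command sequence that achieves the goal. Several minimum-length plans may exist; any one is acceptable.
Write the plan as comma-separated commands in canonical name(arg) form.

t0: (3, 5) facing down
step 1 (move(3)): (3, 2) facing down
step 2 (turn(right)): (3, 2) facing left
step 3 (move(1)): (2, 2) facing left
step 4 (turn(right)): (2, 2) facing up
step 5 (move(1)): (2, 3) facing up
no 4-step plan works, so 5 is optimal.

move(3), turn(right), move(1), turn(right), move(1)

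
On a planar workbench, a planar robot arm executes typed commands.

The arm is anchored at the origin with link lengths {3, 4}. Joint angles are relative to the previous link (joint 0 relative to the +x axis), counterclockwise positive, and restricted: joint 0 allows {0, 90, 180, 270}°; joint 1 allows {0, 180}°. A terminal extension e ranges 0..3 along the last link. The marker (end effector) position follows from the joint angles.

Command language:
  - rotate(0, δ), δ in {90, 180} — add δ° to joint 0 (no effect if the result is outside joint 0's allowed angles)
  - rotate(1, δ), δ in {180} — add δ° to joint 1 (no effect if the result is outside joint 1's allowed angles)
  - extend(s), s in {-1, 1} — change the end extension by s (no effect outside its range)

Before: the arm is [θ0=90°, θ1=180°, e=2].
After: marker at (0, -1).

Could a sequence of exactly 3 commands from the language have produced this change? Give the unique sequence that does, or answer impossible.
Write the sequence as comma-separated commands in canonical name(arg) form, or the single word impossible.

from: [θ0=90°, θ1=180°, e=2]
[1] after extend(-1): [θ0=90°, θ1=180°, e=1]
[2] after extend(-1): [θ0=90°, θ1=180°, e=0]
[3] after extend(-1): [θ0=90°, θ1=180°, e=0]
uniquely the one of 125 3-step routes that fits.

extend(-1), extend(-1), extend(-1)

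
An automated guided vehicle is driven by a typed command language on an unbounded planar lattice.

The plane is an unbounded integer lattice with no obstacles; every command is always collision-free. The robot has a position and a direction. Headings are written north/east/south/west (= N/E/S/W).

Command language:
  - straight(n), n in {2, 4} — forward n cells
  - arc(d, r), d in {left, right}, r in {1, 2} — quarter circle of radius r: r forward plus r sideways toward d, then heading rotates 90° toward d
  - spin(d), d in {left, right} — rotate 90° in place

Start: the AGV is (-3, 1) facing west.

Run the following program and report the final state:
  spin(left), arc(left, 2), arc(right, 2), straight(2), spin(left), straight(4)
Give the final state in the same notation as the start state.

(5, -5) facing east

t0: (-3, 1) facing west
step 1 (spin(left)): (-3, 1) facing south
step 2 (arc(left, 2)): (-1, -1) facing east
step 3 (arc(right, 2)): (1, -3) facing south
step 4 (straight(2)): (1, -5) facing south
step 5 (spin(left)): (1, -5) facing east
step 6 (straight(4)): (5, -5) facing east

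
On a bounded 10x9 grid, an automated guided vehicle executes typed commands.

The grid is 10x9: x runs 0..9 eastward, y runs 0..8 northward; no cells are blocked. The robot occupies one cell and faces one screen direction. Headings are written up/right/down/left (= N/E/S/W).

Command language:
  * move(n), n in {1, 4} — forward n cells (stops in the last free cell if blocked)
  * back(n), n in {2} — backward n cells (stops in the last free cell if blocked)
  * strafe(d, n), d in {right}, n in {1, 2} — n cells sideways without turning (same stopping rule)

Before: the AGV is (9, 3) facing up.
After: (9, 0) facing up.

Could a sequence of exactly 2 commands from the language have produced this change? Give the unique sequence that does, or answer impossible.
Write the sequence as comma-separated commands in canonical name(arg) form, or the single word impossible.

back(2), back(2)

key: the second back(2) runs into the grid edge before its full distance
t0: (9, 3) facing up
t=1 back(2) ⇒ (9, 1) facing up
t=2 back(2) ⇒ (9, 0) facing up
all 25 alternatives checked — unique.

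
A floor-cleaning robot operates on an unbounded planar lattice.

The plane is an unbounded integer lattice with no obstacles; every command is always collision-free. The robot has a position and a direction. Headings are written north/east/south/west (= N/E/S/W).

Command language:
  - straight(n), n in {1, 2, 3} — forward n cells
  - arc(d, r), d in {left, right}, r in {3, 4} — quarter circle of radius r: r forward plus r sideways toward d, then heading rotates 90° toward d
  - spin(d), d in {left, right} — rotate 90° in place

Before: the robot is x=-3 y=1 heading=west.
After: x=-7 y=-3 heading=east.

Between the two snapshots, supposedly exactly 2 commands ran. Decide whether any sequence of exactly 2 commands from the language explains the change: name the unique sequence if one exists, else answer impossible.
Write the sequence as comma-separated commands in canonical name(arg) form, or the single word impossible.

key: running spin(left) before arc(left, 4) would end elsewhere — order is forced
start: x=-3 y=1 heading=west
step 1 (arc(left, 4)): x=-7 y=-3 heading=south
step 2 (spin(left)): x=-7 y=-3 heading=east
no other 2-command option fits: unique.

arc(left, 4), spin(left)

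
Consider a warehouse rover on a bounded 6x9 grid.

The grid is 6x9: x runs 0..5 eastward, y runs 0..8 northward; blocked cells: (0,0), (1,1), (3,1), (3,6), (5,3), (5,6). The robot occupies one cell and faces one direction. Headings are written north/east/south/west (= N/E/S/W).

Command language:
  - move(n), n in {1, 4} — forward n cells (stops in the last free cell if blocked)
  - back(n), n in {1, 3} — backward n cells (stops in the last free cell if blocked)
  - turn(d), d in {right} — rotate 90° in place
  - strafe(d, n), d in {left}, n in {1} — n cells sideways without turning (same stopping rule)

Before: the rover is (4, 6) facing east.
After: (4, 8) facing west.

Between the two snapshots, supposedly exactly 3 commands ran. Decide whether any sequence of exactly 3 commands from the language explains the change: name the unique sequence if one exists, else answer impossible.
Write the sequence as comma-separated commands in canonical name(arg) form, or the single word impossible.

key: position moved to (4,8) AND the heading swung to W — translation plus rotation needed
start: (4, 6) facing east
[1] after turn(right): (4, 6) facing south
[2] after back(3): (4, 8) facing south
[3] after turn(right): (4, 8) facing west
no rival 3-sequence matches.

turn(right), back(3), turn(right)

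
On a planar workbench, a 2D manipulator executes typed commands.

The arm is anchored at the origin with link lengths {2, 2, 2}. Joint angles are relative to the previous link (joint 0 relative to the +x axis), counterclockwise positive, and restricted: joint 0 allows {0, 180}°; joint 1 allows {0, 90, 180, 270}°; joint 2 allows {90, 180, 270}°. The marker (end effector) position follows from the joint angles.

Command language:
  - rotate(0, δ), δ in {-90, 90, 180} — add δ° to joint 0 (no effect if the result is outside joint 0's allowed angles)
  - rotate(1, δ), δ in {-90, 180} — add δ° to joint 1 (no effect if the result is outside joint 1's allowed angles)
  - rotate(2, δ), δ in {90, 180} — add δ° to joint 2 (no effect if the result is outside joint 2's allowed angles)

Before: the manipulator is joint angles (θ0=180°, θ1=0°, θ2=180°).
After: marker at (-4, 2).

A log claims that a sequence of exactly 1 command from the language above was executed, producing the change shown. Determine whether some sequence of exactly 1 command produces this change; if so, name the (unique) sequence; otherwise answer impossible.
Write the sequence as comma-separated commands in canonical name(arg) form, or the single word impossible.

initial: joint angles (θ0=180°, θ1=0°, θ2=180°)
1. rotate(2, 90) → joint angles (θ0=180°, θ1=0°, θ2=270°)
no other 1-command option fits: unique.

rotate(2, 90)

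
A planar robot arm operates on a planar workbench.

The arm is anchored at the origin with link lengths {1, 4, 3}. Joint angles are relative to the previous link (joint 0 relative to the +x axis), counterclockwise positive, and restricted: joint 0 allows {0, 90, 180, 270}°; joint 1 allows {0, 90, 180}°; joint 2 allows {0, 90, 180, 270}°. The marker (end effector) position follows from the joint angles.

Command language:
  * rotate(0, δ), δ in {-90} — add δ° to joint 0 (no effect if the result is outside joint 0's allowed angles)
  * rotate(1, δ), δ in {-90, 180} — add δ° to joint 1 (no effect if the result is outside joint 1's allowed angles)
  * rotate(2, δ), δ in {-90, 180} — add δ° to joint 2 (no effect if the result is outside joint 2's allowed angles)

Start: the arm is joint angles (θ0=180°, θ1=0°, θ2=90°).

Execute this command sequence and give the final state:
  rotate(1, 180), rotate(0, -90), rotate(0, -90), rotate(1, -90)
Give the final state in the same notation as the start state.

joint angles (θ0=0°, θ1=90°, θ2=90°)

from: joint angles (θ0=180°, θ1=0°, θ2=90°)
1. rotate(1, 180) → joint angles (θ0=180°, θ1=180°, θ2=90°)
2. rotate(0, -90) → joint angles (θ0=90°, θ1=180°, θ2=90°)
3. rotate(0, -90) → joint angles (θ0=0°, θ1=180°, θ2=90°)
4. rotate(1, -90) → joint angles (θ0=0°, θ1=90°, θ2=90°)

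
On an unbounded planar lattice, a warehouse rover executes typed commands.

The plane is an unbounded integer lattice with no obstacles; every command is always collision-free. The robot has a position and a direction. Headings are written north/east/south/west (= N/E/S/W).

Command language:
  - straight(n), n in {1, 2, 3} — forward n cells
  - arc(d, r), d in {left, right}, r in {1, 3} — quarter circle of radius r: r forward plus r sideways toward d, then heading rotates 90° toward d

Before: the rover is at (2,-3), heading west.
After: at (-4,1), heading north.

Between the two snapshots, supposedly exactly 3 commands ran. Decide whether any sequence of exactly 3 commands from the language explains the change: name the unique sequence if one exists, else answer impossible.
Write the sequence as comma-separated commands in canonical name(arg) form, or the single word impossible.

key: running straight(1) before straight(3) would end elsewhere — order is forced
start: at (2,-3), heading west
t=1 straight(3) ⇒ at (-1,-3), heading west
t=2 arc(right, 3) ⇒ at (-4,0), heading north
t=3 straight(1) ⇒ at (-4,1), heading north
no rival 3-sequence matches.

straight(3), arc(right, 3), straight(1)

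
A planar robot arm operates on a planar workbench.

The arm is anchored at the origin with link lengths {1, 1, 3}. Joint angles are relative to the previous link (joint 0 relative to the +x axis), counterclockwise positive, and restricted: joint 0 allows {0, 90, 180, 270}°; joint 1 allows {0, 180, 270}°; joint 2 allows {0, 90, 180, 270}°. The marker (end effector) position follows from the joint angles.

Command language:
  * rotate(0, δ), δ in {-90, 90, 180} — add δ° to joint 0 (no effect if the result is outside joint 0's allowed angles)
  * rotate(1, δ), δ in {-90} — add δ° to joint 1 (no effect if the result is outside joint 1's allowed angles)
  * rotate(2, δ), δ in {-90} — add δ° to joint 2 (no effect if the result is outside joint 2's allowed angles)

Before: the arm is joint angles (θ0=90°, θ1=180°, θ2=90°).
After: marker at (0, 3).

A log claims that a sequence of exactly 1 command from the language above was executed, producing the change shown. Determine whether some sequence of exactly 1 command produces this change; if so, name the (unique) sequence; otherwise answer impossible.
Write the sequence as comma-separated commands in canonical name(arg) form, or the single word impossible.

rotate(0, 90)

initial: joint angles (θ0=90°, θ1=180°, θ2=90°)
step 1 (rotate(0, 90)): joint angles (θ0=180°, θ1=180°, θ2=90°)
all 5 alternatives checked — unique.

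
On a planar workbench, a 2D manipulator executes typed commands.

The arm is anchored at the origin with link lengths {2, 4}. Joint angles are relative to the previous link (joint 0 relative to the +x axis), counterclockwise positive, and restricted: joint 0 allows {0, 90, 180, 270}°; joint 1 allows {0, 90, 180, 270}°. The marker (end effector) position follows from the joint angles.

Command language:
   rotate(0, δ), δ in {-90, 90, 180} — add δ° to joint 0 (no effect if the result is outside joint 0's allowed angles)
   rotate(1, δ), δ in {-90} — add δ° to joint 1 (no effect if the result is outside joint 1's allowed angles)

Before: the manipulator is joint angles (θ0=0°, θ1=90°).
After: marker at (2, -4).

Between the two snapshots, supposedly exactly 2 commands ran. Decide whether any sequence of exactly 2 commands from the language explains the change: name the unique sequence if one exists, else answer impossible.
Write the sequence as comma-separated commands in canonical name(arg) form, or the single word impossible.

rotate(1, -90), rotate(1, -90)

from: joint angles (θ0=0°, θ1=90°)
1. rotate(1, -90) → joint angles (θ0=0°, θ1=0°)
2. rotate(1, -90) → joint angles (θ0=0°, θ1=270°)
all 16 alternatives checked — unique.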